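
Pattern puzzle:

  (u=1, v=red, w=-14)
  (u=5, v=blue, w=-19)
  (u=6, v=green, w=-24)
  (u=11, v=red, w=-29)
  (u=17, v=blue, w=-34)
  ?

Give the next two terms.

(u=28, v=green, w=-39), (u=45, v=red, w=-44)

U: each term is the sum of the two before it; 1, 5, 6, 11, 17 → 28 → 45.
For the v, repeats red → blue → green: red, blue, green, red, blue → green → red.
W — −5 each step: -14, -19, -24, -29, -34 → -39 → -44.
Putting the parts together: (u=28, v=green, w=-39) and then (u=45, v=red, w=-44).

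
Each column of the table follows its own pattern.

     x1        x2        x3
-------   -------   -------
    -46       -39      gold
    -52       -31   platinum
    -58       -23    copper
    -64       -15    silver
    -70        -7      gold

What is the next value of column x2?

Column x1 goes -46, -52, -58, -64, -70 → -76 (−6 each step).
For the column x2, +8 each step: -39, -31, -23, -15, -7 → 1.
Column x3 goes gold, platinum, copper, silver, gold → platinum (repeats gold → platinum → copper → silver).

1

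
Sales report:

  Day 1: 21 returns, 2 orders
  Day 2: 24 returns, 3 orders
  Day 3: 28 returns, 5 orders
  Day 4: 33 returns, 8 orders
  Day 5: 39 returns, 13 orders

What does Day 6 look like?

Returns: 21, 24, 28, 33, 39 → 46 (differences are 3, 4, 5, … (increasing by 1 each time)).
Orders: 2, 3, 5, 8, 13 → 21 (each term is the sum of the two before it).
Combining the parts gives 46 returns, 21 orders.

46 returns, 21 orders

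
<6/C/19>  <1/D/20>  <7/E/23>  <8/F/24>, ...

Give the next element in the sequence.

<15/G/27>

For the first entry, each term is the sum of the two before it: 6, 1, 7, 8 → 15.
Letter — letters move forward 1 place in the alphabet: C, D, E, F → G.
Third entry: alternating steps +1, +3, +1, +3, …; 19, 20, 23, 24 → 27.
So the next element is <15/G/27>.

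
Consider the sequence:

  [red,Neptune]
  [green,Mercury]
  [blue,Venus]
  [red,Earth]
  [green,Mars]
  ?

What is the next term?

Colour — repeats red → green → blue: red, green, blue, red, green → blue.
Planet goes Neptune, Mercury, Venus, Earth, Mars → Jupiter (runs through the planets Mercury→Neptune).
So the next term is [blue,Jupiter].

[blue,Jupiter]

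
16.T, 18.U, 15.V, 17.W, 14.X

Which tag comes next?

16.Y

First component: alternating steps +2, −3, +2, −3, …, so 16, 18, 15, 17, 14 → 16.
Letter: T, U, V, W, X → Y (letters move forward 1 place in the alphabet).
So the next tag is 16.Y.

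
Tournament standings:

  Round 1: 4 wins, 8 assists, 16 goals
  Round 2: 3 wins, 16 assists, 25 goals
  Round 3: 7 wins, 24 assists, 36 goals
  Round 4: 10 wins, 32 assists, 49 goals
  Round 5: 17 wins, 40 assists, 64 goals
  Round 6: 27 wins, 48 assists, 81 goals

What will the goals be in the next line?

100

For the goals, perfect squares: 4², 5², 6², …: 16, 25, 36, 49, 64, 81 → 100.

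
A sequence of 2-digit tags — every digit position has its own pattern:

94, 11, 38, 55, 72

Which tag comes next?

99

First digit: 9, 1, 3, 5, 7 → 9 (+2 each step, mod 10).
For the second digit, −3 each step, mod 10: 4, 1, 8, 5, 2 → 9.
Putting it together: 99.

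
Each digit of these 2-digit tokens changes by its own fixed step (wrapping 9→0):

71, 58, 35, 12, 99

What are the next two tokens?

First digit: −2 each step, mod 10; 7, 5, 3, 1, 9 → 7 → 5.
Second digit: −3 each step, mod 10; 1, 8, 5, 2, 9 → 6 → 3.
So the next two tokens are 76 and 53.

76 then 53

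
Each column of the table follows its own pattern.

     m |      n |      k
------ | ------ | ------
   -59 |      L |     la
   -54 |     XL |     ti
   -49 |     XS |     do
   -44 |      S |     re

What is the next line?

-39  M  mi

For the column m, +5 each step: -59, -54, -49, -44 → -39.
Column n: runs through clothing sizes XS→XL, so L, XL, XS, S → M.
Column k goes la, ti, do, re → mi (runs through the solfège scale do→ti).
Combining the parts gives -39  M  mi.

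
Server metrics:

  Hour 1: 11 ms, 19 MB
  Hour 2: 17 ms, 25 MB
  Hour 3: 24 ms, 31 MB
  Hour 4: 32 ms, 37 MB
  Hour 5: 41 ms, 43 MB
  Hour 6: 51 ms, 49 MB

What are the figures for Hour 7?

62 ms, 55 MB

Ms: differences are 6, 7, 8, … (increasing by 1 each time), so 11, 17, 24, 32, 41, 51 → 62.
MB — +6 each step: 19, 25, 31, 37, 43, 49 → 55.
So the next line is 62 ms, 55 MB.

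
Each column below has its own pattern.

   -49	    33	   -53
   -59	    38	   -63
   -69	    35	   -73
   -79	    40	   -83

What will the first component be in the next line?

-89

For the first component, −10 each step: -49, -59, -69, -79 → -89.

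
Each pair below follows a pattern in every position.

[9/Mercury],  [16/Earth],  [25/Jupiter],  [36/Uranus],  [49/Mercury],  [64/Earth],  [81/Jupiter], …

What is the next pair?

First slot — perfect squares: 3², 4², 5², …: 9, 16, 25, 36, 49, 64, 81 → 100.
Planet — repeats Mercury → Earth → Jupiter → Uranus: Mercury, Earth, Jupiter, Uranus, Mercury, Earth, Jupiter → Uranus.
Putting it together: [100/Uranus].

[100/Uranus]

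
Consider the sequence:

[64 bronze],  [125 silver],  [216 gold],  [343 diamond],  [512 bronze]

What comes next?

[729 silver]

For the first value, perfect cubes: 4³, 5³, 6³, …: 64, 125, 216, 343, 512 → 729.
Rank: repeats bronze → silver → gold → diamond; bronze, silver, gold, diamond, bronze → silver.
So the next term is [729 silver].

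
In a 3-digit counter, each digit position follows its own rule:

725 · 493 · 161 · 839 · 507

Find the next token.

275

First digit — −3 each step, mod 10: 7, 4, 1, 8, 5 → 2.
Second digit goes 2, 9, 6, 3, 0 → 7 (−3 each step, mod 10).
Third digit — −2 each step, mod 10: 5, 3, 1, 9, 7 → 5.
So the next token is 275.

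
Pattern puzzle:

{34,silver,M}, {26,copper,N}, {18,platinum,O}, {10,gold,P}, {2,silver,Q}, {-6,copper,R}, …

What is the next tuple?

{-14,platinum,S}

First part — −8 each step: 34, 26, 18, 10, 2, -6 → -14.
Metal: repeats silver → copper → platinum → gold, so silver, copper, platinum, gold, silver, copper → platinum.
Letter: M, N, O, P, Q, R → S (letters move forward 1 place in the alphabet).
Putting it together: {-14,platinum,S}.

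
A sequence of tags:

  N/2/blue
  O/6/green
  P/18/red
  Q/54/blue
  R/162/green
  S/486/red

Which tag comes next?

For the letter, letters move forward 1 place in the alphabet: N, O, P, Q, R, S → T.
Second component goes 2, 6, 18, 54, 162, 486 → 1458 (×3 each step).
Colour: repeats blue → green → red; blue, green, red, blue, green, red → blue.
Combining the parts gives T/1458/blue.

T/1458/blue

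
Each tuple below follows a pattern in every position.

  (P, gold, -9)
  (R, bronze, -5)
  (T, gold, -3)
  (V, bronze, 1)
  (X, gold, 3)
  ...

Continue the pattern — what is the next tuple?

For the letter, letters move forward 2 places in the alphabet: P, R, T, V, X → Z.
Rank: alternates gold ↔ bronze, so gold, bronze, gold, bronze, gold → bronze.
Third part: alternating steps +4, +2, +4, +2, …, so -9, -5, -3, 1, 3 → 7.
Putting it together: (Z, bronze, 7).

(Z, bronze, 7)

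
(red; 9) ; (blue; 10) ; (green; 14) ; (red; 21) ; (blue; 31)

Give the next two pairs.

For the colour, repeats red → blue → green: red, blue, green, red, blue → green → red.
Second entry: differences are 1, 4, 7, … (increasing by 3 each time); 9, 10, 14, 21, 31 → 44 → 60.
So the next two pairs are (green; 44) and (red; 60).

(green; 44), (red; 60)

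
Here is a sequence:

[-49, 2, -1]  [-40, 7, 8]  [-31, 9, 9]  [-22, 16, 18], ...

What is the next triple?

For the first part, +9 each step: -49, -40, -31, -22 → -13.
Second part: 2, 7, 9, 16 → 25 (each term is the sum of the two before it).
For the third part, alternating steps +9, +1, +9, +1, …: -1, 8, 9, 18 → 19.
So the next triple is [-13, 25, 19].

[-13, 25, 19]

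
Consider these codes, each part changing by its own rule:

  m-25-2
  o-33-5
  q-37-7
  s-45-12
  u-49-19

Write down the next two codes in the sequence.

w-57-31, y-61-50

Letter: m, o, q, s, u → w → y (letters move forward 2 places in the alphabet).
Second component: alternating steps +8, +4, +8, +4, …, so 25, 33, 37, 45, 49 → 57 → 61.
For the third component, each term is the sum of the two before it: 2, 5, 7, 12, 19 → 31 → 50.
Putting the parts together: w-57-31 and then y-61-50.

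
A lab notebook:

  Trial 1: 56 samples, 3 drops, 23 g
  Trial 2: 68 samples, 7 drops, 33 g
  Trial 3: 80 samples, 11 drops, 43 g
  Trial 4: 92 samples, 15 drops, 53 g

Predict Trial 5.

Samples: +12 each step; 56, 68, 80, 92 → 104.
Drops goes 3, 7, 11, 15 → 19 (+4 each step).
G: 23, 33, 43, 53 → 63 (+10 each step).
Putting it together: 104 samples, 19 drops, 63 g.

104 samples, 19 drops, 63 g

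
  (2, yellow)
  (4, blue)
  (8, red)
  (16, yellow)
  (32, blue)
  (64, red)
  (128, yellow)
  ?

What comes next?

(256, blue)

First entry: ×2 each step; 2, 4, 8, 16, 32, 64, 128 → 256.
Colour: repeats yellow → blue → red; yellow, blue, red, yellow, blue, red, yellow → blue.
Putting it together: (256, blue).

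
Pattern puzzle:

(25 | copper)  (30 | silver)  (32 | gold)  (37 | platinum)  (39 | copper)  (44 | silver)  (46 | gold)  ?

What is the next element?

(51 | platinum)

For the first coordinate, alternating steps +5, +2, +5, +2, …: 25, 30, 32, 37, 39, 44, 46 → 51.
Metal goes copper, silver, gold, platinum, copper, silver, gold → platinum (repeats copper → silver → gold → platinum).
Combining the parts gives (51 | platinum).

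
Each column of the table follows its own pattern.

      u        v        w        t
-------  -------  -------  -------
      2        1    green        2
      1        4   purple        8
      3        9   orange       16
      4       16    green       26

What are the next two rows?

For the column u, each term is the sum of the two before it: 2, 1, 3, 4 → 7 → 11.
For the column v, perfect squares: 1², 2², 3², …: 1, 4, 9, 16 → 25 → 36.
Column w: green, purple, orange, green → purple → orange (repeats green → purple → orange).
Column t goes 2, 8, 16, 26 → 38 → 52 (differences are 6, 8, 10, … (increasing by 2 each time)).
Putting the parts together: 7  25  purple  38 and then 11  36  orange  52.

7  25  purple  38; 11  36  orange  52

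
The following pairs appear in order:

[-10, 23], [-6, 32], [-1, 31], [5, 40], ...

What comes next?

First component goes -10, -6, -1, 5 → 12 (differences are 4, 5, 6, … (increasing by 1 each time)).
Second component goes 23, 32, 31, 40 → 39 (alternating steps +9, −1, +9, −1, …).
So the next pair is [12, 39].

[12, 39]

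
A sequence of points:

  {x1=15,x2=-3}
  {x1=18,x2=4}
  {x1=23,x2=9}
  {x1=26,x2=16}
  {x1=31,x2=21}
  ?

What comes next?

{x1=34,x2=28}

X1: alternating steps +3, +5, +3, +5, …, so 15, 18, 23, 26, 31 → 34.
For the x2, alternating steps +7, +5, +7, +5, …: -3, 4, 9, 16, 21 → 28.
So the next point is {x1=34,x2=28}.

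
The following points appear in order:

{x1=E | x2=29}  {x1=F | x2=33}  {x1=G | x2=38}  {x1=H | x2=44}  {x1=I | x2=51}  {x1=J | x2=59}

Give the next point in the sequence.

For the x1, letters move forward 1 place in the alphabet: E, F, G, H, I, J → K.
X2: differences are 4, 5, 6, … (increasing by 1 each time), so 29, 33, 38, 44, 51, 59 → 68.
Combining the parts gives {x1=K | x2=68}.

{x1=K | x2=68}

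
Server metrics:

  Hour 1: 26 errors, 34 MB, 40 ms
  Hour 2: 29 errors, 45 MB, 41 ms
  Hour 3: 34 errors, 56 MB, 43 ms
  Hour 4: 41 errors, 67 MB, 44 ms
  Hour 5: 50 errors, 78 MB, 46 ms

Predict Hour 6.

61 errors, 89 MB, 47 ms

Errors: differences are 3, 5, 7, … (increasing by 2 each time), so 26, 29, 34, 41, 50 → 61.
For the MB, +11 each step: 34, 45, 56, 67, 78 → 89.
Ms goes 40, 41, 43, 44, 46 → 47 (alternating steps +1, +2, +1, +2, …).
Combining the parts gives 61 errors, 89 MB, 47 ms.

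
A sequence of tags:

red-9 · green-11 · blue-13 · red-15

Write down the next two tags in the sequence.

Colour goes red, green, blue, red → green → blue (repeats red → green → blue).
Second component: +2 each step; 9, 11, 13, 15 → 17 → 19.
So the next two tags are green-17 and blue-19.

green-17, blue-19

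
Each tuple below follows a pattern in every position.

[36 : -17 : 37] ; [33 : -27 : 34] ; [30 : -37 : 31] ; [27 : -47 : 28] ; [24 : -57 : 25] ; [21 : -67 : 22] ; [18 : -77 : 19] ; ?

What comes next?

[15 : -87 : 16]

First entry: −3 each step, so 36, 33, 30, 27, 24, 21, 18 → 15.
Second entry: −10 each step, so -17, -27, -37, -47, -57, -67, -77 → -87.
Third entry goes 37, 34, 31, 28, 25, 22, 19 → 16 (always 1 more than the first entry).
Putting it together: [15 : -87 : 16].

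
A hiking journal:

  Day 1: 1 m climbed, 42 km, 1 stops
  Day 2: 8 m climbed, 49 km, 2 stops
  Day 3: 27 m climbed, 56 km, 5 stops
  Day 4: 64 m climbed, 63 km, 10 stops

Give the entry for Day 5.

M climbed: perfect cubes: 1³, 2³, 3³, …; 1, 8, 27, 64 → 125.
Km goes 42, 49, 56, 63 → 70 (+7 each step).
Stops — differences are 1, 3, 5, … (increasing by 2 each time): 1, 2, 5, 10 → 17.
So the next line is 125 m climbed, 70 km, 17 stops.

125 m climbed, 70 km, 17 stops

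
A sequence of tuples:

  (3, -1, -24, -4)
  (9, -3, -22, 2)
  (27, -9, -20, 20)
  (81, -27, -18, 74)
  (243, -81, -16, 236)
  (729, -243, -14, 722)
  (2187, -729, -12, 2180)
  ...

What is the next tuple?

First value goes 3, 9, 27, 81, 243, 729, 2187 → 6561 (×3 each step).
Second value: ×3 each step, so -1, -3, -9, -27, -81, -243, -729 → -2187.
For the third value, +2 each step: -24, -22, -20, -18, -16, -14, -12 → -10.
Fourth value — always 7 less than the first value: -4, 2, 20, 74, 236, 722, 2180 → 6554.
Combining the parts gives (6561, -2187, -10, 6554).

(6561, -2187, -10, 6554)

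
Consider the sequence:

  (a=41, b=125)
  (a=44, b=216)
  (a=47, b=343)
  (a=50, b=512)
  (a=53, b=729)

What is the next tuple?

(a=56, b=1000)

A: +3 each step, so 41, 44, 47, 50, 53 → 56.
For the b, perfect cubes: 5³, 6³, 7³, …: 125, 216, 343, 512, 729 → 1000.
Combining the parts gives (a=56, b=1000).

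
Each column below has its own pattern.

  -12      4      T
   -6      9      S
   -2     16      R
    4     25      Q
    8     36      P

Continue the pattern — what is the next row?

14  49  O

For the first component, alternating steps +6, +4, +6, +4, …: -12, -6, -2, 4, 8 → 14.
Second component goes 4, 9, 16, 25, 36 → 49 (differences are 5, 7, 9, … (increasing by 2 each time)).
Letter: letters move back 1 place in the alphabet, so T, S, R, Q, P → O.
Combining the parts gives 14  49  O.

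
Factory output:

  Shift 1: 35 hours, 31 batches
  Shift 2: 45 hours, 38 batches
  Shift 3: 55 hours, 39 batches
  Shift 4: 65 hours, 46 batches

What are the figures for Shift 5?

75 hours, 47 batches

For the hours, +10 each step: 35, 45, 55, 65 → 75.
Batches goes 31, 38, 39, 46 → 47 (alternating steps +7, +1, +7, +1, …).
So the next line is 75 hours, 47 batches.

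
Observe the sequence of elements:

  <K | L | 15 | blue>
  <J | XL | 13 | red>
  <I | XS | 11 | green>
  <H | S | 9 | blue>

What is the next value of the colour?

Colour: repeats blue → red → green; blue, red, green, blue → red.

red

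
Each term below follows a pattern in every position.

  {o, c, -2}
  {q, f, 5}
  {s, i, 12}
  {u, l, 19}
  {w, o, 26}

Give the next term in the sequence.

{y, r, 33}

First letter: letters move forward 2 places in the alphabet, so o, q, s, u, w → y.
Second letter goes c, f, i, l, o → r (letters move forward 3 places in the alphabet).
Third part: +7 each step; -2, 5, 12, 19, 26 → 33.
Putting it together: {y, r, 33}.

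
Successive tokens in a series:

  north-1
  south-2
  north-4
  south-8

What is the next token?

north-16

Direction goes north, south, north, south → north (alternates north ↔ south).
For the second component, ×2 each step: 1, 2, 4, 8 → 16.
Combining the parts gives north-16.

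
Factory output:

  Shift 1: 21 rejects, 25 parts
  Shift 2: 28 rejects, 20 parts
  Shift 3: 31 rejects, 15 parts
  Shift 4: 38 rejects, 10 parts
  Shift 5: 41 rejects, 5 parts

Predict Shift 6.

Rejects: 21, 28, 31, 38, 41 → 48 (alternating steps +7, +3, +7, +3, …).
Parts: −5 each step; 25, 20, 15, 10, 5 → 0.
Combining the parts gives 48 rejects, 0 parts.

48 rejects, 0 parts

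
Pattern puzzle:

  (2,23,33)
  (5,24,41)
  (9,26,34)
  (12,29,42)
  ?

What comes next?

(16,33,35)

First value: alternating steps +3, +4, +3, +4, …, so 2, 5, 9, 12 → 16.
Second value goes 23, 24, 26, 29 → 33 (differences are 1, 2, 3, … (increasing by 1 each time)).
Third value: alternating steps +8, −7, +8, −7, …; 33, 41, 34, 42 → 35.
Combining the parts gives (16,33,35).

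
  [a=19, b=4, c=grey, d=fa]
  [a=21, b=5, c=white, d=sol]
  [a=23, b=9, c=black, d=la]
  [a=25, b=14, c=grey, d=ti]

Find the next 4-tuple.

[a=27, b=23, c=white, d=do]

A goes 19, 21, 23, 25 → 27 (+2 each step).
B: each term is the sum of the two before it; 4, 5, 9, 14 → 23.
C: grey, white, black, grey → white (repeats grey → white → black).
D goes fa, sol, la, ti → do (runs through the solfège scale do→ti).
Combining the parts gives [a=27, b=23, c=white, d=do].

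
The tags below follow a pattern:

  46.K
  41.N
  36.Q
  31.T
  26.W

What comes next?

First component: 46, 41, 36, 31, 26 → 21 (−5 each step).
Letter: letters move forward 3 places in the alphabet, so K, N, Q, T, W → Z.
Putting it together: 21.Z.

21.Z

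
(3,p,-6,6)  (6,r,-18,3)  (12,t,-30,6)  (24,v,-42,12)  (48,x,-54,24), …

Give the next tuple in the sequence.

First part: ×2 each step, so 3, 6, 12, 24, 48 → 96.
Letter: letters move forward 2 places in the alphabet; p, r, t, v, x → z.
Third part goes -6, -18, -30, -42, -54 → -66 (−12 each step).
Fourth part goes 6, 3, 6, 12, 24 → 48 (always the previous value of the first part).
Putting it together: (96,z,-66,48).

(96,z,-66,48)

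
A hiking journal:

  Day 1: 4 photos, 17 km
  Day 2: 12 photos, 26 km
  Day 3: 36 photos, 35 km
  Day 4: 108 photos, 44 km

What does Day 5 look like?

Photos — ×3 each step: 4, 12, 36, 108 → 324.
Km: 17, 26, 35, 44 → 53 (+9 each step).
Putting it together: 324 photos, 53 km.

324 photos, 53 km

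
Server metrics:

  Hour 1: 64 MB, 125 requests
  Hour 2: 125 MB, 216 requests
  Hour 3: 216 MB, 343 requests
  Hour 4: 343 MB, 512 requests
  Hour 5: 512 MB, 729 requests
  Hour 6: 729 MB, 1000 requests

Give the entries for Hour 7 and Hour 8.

1000 MB, 1331 requests; 1331 MB, 1728 requests

For the MB, perfect cubes: 4³, 5³, 6³, …: 64, 125, 216, 343, 512, 729 → 1000 → 1331.
Requests: perfect cubes: 5³, 6³, 7³, …, so 125, 216, 343, 512, 729, 1000 → 1331 → 1728.
So the next two records are 1000 MB, 1331 requests and 1331 MB, 1728 requests.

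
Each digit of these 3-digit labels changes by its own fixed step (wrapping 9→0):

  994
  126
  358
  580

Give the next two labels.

712, 944

First digit goes 9, 1, 3, 5 → 7 → 9 (+2 each step, mod 10).
For the second digit, +3 each step, mod 10: 9, 2, 5, 8 → 1 → 4.
Third digit: +2 each step, mod 10; 4, 6, 8, 0 → 2 → 4.
So the next two labels are 712 and 944.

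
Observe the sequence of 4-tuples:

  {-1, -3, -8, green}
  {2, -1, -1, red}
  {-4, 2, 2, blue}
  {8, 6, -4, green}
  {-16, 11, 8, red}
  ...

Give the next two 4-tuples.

First coordinate — ×(-2) each step: -1, 2, -4, 8, -16 → 32 → -64.
Second coordinate: differences are 2, 3, 4, … (increasing by 1 each time); -3, -1, 2, 6, 11 → 17 → 24.
Third coordinate: -8, -1, 2, -4, 8 → -16 → 32 (always the previous value of the first coordinate).
Colour: repeats green → red → blue, so green, red, blue, green, red → blue → green.
Putting the parts together: {32, 17, -16, blue} and then {-64, 24, 32, green}.

{32, 17, -16, blue}, {-64, 24, 32, green}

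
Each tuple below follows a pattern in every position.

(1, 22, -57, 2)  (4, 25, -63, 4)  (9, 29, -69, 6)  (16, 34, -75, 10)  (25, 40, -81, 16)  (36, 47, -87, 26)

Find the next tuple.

First part: 1, 4, 9, 16, 25, 36 → 49 (perfect squares: 1², 2², 3², …).
Second part: differences are 3, 4, 5, … (increasing by 1 each time), so 22, 25, 29, 34, 40, 47 → 55.
For the third part, −6 each step: -57, -63, -69, -75, -81, -87 → -93.
Fourth part: 2, 4, 6, 10, 16, 26 → 42 (each term is the sum of the two before it).
Putting it together: (49, 55, -93, 42).

(49, 55, -93, 42)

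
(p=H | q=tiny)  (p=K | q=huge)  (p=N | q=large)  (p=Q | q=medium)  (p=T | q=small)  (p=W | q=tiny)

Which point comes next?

P: H, K, N, Q, T, W → Z (letters move forward 3 places in the alphabet).
Q: tiny, huge, large, medium, small, tiny → huge (repeats tiny → huge → large → medium → small).
Combining the parts gives (p=Z | q=huge).

(p=Z | q=huge)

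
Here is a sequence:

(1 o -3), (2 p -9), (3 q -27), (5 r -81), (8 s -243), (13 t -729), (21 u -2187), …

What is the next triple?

For the first component, each term is the sum of the two before it: 1, 2, 3, 5, 8, 13, 21 → 34.
Letter — letters move forward 1 place in the alphabet: o, p, q, r, s, t, u → v.
Third component: ×3 each step, so -3, -9, -27, -81, -243, -729, -2187 → -6561.
Putting it together: (34 v -6561).

(34 v -6561)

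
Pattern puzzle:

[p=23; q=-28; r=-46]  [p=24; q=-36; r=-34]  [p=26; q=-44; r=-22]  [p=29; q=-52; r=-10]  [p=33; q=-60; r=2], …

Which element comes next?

For the p, differences are 1, 2, 3, … (increasing by 1 each time): 23, 24, 26, 29, 33 → 38.
Q: −8 each step, so -28, -36, -44, -52, -60 → -68.
R — +12 each step: -46, -34, -22, -10, 2 → 14.
So the next element is [p=38; q=-68; r=14].

[p=38; q=-68; r=14]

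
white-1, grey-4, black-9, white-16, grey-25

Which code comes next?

For the shade, repeats white → grey → black: white, grey, black, white, grey → black.
Second component: perfect squares: 1², 2², 3², …; 1, 4, 9, 16, 25 → 36.
So the next code is black-36.

black-36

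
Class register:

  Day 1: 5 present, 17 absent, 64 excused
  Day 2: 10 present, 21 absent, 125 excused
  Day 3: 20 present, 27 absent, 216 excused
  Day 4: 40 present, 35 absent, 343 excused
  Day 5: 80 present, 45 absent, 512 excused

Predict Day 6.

160 present, 57 absent, 729 excused

Present: ×2 each step; 5, 10, 20, 40, 80 → 160.
Absent: differences are 4, 6, 8, … (increasing by 2 each time); 17, 21, 27, 35, 45 → 57.
Excused — perfect cubes: 4³, 5³, 6³, …: 64, 125, 216, 343, 512 → 729.
Putting it together: 160 present, 57 absent, 729 excused.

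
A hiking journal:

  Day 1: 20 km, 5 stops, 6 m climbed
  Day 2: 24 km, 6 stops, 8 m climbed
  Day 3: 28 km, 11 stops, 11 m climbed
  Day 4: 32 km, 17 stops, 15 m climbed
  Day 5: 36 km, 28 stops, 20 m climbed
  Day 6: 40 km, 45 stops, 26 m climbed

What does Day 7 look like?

For the km, +4 each step: 20, 24, 28, 32, 36, 40 → 44.
Stops — each term is the sum of the two before it: 5, 6, 11, 17, 28, 45 → 73.
For the m climbed, differences are 2, 3, 4, … (increasing by 1 each time): 6, 8, 11, 15, 20, 26 → 33.
Combining the parts gives 44 km, 73 stops, 33 m climbed.

44 km, 73 stops, 33 m climbed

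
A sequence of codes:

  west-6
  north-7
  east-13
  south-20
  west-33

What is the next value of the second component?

Direction goes west, north, east, south, west → north (repeats west → north → east → south).
Second component: 6, 7, 13, 20, 33 → 53 (each term is the sum of the two before it).

53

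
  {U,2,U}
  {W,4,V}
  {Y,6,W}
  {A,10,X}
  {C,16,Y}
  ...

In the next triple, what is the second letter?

Second letter goes U, V, W, X, Y → Z (letters move forward 1 place in the alphabet).

Z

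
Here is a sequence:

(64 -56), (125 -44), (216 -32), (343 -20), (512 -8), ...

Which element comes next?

First component — perfect cubes: 4³, 5³, 6³, …: 64, 125, 216, 343, 512 → 729.
Second component: +12 each step; -56, -44, -32, -20, -8 → 4.
Combining the parts gives (729 4).

(729 4)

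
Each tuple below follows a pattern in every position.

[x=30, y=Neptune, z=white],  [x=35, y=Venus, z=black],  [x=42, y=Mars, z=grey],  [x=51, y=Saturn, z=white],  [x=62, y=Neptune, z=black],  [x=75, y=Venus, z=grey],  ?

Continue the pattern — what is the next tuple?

X: 30, 35, 42, 51, 62, 75 → 90 (differences are 5, 7, 9, … (increasing by 2 each time)).
Y — repeats Neptune → Venus → Mars → Saturn: Neptune, Venus, Mars, Saturn, Neptune, Venus → Mars.
Z: white, black, grey, white, black, grey → white (repeats white → black → grey).
So the next tuple is [x=90, y=Mars, z=white].

[x=90, y=Mars, z=white]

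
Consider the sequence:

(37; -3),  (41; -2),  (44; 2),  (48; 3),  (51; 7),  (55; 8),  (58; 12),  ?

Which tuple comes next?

(62; 13)

First slot: 37, 41, 44, 48, 51, 55, 58 → 62 (alternating steps +4, +3, +4, +3, …).
Second slot: alternating steps +1, +4, +1, +4, …, so -3, -2, 2, 3, 7, 8, 12 → 13.
Putting it together: (62; 13).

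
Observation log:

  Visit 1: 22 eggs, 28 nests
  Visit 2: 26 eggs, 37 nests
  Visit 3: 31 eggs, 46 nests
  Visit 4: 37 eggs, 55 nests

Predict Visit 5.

Eggs: differences are 4, 5, 6, … (increasing by 1 each time); 22, 26, 31, 37 → 44.
For the nests, +9 each step: 28, 37, 46, 55 → 64.
So the next row is 44 eggs, 64 nests.

44 eggs, 64 nests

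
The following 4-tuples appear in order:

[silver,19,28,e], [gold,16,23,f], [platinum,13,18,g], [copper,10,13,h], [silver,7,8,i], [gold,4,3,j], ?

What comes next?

For the metal, repeats silver → gold → platinum → copper: silver, gold, platinum, copper, silver, gold → platinum.
Second entry: 19, 16, 13, 10, 7, 4 → 1 (−3 each step).
Third entry — −5 each step: 28, 23, 18, 13, 8, 3 → -2.
Letter — letters move forward 1 place in the alphabet: e, f, g, h, i, j → k.
So the next 4-tuple is [platinum,1,-2,k].

[platinum,1,-2,k]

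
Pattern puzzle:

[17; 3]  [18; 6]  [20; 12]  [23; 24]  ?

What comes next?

[27; 48]

First part goes 17, 18, 20, 23 → 27 (differences are 1, 2, 3, … (increasing by 1 each time)).
Second part: 3, 6, 12, 24 → 48 (×2 each step).
So the next pair is [27; 48].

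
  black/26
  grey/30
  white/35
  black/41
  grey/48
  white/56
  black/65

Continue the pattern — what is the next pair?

grey/75

Shade: repeats black → grey → white, so black, grey, white, black, grey, white, black → grey.
Second coordinate: 26, 30, 35, 41, 48, 56, 65 → 75 (differences are 4, 5, 6, … (increasing by 1 each time)).
So the next pair is grey/75.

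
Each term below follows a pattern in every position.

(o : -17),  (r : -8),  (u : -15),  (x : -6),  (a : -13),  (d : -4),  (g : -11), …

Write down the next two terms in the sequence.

Letter: letters move forward 3 places in the alphabet, wrapping Z→A, so o, r, u, x, a, d, g → j → m.
Second entry — alternating steps +9, −7, +9, −7, …: -17, -8, -15, -6, -13, -4, -11 → -2 → -9.
Putting the parts together: (j : -2) and then (m : -9).

(j : -2), (m : -9)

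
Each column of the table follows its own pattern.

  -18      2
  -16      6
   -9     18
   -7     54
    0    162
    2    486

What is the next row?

First component: alternating steps +2, +7, +2, +7, …, so -18, -16, -9, -7, 0, 2 → 9.
Second component: ×3 each step, so 2, 6, 18, 54, 162, 486 → 1458.
Combining the parts gives 9  1458.

9  1458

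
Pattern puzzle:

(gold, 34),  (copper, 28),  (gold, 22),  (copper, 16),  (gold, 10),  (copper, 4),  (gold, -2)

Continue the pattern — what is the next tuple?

(copper, -8)

For the metal, alternates gold ↔ copper: gold, copper, gold, copper, gold, copper, gold → copper.
Second entry: 34, 28, 22, 16, 10, 4, -2 → -8 (−6 each step).
Putting it together: (copper, -8).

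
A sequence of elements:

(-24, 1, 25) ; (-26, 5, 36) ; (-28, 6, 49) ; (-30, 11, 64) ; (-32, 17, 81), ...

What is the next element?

First part: −2 each step; -24, -26, -28, -30, -32 → -34.
Second part: each term is the sum of the two before it; 1, 5, 6, 11, 17 → 28.
For the third part, perfect squares: 5², 6², 7², …: 25, 36, 49, 64, 81 → 100.
So the next element is (-34, 28, 100).

(-34, 28, 100)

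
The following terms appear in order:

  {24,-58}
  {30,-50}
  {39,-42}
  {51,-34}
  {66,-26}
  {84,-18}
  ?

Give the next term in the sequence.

{105,-10}

First slot — differences are 6, 9, 12, … (increasing by 3 each time): 24, 30, 39, 51, 66, 84 → 105.
Second slot: -58, -50, -42, -34, -26, -18 → -10 (+8 each step).
Putting it together: {105,-10}.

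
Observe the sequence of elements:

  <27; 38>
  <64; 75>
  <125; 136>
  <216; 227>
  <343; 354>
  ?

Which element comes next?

First value: 27, 64, 125, 216, 343 → 512 (perfect cubes: 3³, 4³, 5³, …).
For the second value, always 11 more than the first value: 38, 75, 136, 227, 354 → 523.
So the next element is <512; 523>.

<512; 523>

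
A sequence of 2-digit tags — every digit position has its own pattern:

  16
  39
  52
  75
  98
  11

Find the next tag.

First digit — +2 each step, mod 10: 1, 3, 5, 7, 9, 1 → 3.
Second digit — +3 each step, mod 10: 6, 9, 2, 5, 8, 1 → 4.
Combining the parts gives 34.

34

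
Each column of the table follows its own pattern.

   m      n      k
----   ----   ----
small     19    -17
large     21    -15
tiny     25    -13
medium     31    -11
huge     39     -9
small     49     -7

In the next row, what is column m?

Column m: small, large, tiny, medium, huge, small → large (repeats small → large → tiny → medium → huge).

large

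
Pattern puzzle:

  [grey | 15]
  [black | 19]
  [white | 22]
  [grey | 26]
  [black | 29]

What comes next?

[white | 33]

Shade: repeats grey → black → white; grey, black, white, grey, black → white.
For the second coordinate, alternating steps +4, +3, +4, +3, …: 15, 19, 22, 26, 29 → 33.
Putting it together: [white | 33].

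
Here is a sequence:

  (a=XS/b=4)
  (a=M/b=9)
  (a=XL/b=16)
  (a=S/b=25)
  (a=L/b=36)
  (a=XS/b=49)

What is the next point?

For the a, repeats XS → M → XL → S → L: XS, M, XL, S, L, XS → M.
B: 4, 9, 16, 25, 36, 49 → 64 (perfect squares: 2², 3², 4², …).
Putting it together: (a=M/b=64).

(a=M/b=64)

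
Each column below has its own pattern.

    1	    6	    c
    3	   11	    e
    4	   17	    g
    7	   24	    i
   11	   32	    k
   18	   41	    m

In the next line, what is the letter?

First component — each term is the sum of the two before it: 1, 3, 4, 7, 11, 18 → 29.
Second component: differences are 5, 6, 7, … (increasing by 1 each time); 6, 11, 17, 24, 32, 41 → 51.
For the letter, letters move forward 2 places in the alphabet: c, e, g, i, k, m → o.

o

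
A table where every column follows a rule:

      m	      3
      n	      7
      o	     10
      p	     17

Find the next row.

Letter: letters move forward 1 place in the alphabet, so m, n, o, p → q.
Second component goes 3, 7, 10, 17 → 27 (each term is the sum of the two before it).
Combining the parts gives q  27.

q  27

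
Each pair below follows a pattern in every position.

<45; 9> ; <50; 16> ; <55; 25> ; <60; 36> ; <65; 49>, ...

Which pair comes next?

<70; 64>

First component: +5 each step, so 45, 50, 55, 60, 65 → 70.
Second component: perfect squares: 3², 4², 5², …, so 9, 16, 25, 36, 49 → 64.
Putting it together: <70; 64>.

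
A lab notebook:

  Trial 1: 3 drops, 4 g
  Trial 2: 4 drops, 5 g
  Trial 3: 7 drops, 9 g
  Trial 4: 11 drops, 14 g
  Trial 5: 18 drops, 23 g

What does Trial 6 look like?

For the drops, each term is the sum of the two before it: 3, 4, 7, 11, 18 → 29.
G — each term is the sum of the two before it: 4, 5, 9, 14, 23 → 37.
Combining the parts gives 29 drops, 37 g.

29 drops, 37 g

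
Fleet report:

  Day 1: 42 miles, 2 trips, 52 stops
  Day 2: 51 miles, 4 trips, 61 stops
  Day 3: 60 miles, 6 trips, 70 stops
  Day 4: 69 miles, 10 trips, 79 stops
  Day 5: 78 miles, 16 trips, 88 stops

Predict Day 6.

87 miles, 26 trips, 97 stops

Miles — +9 each step: 42, 51, 60, 69, 78 → 87.
Trips — each term is the sum of the two before it: 2, 4, 6, 10, 16 → 26.
Stops: 52, 61, 70, 79, 88 → 97 (always 10 more than the miles).
So the next line is 87 miles, 26 trips, 97 stops.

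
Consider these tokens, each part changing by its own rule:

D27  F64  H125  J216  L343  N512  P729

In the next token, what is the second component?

1000

Second component goes 27, 64, 125, 216, 343, 512, 729 → 1000 (perfect cubes: 3³, 4³, 5³, …).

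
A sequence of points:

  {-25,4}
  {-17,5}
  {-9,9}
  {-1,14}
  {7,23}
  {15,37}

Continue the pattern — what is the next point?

First slot: -25, -17, -9, -1, 7, 15 → 23 (+8 each step).
Second slot: each term is the sum of the two before it, so 4, 5, 9, 14, 23, 37 → 60.
Putting it together: {23,60}.

{23,60}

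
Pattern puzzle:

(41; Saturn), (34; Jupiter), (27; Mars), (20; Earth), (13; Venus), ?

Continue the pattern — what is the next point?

First coordinate — −7 each step: 41, 34, 27, 20, 13 → 6.
Planet: runs backward through the planets Mercury→Neptune, so Saturn, Jupiter, Mars, Earth, Venus → Mercury.
So the next point is (6; Mercury).

(6; Mercury)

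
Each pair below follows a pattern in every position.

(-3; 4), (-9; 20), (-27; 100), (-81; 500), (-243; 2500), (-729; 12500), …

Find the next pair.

(-2187; 62500)

First slot: -3, -9, -27, -81, -243, -729 → -2187 (×3 each step).
Second slot: 4, 20, 100, 500, 2500, 12500 → 62500 (×5 each step).
So the next pair is (-2187; 62500).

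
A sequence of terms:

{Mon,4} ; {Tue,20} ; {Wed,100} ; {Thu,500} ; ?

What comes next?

Day: Mon, Tue, Wed, Thu → Fri (runs through the weekdays Mon→Sun).
Second slot: ×5 each step, so 4, 20, 100, 500 → 2500.
Putting it together: {Fri,2500}.

{Fri,2500}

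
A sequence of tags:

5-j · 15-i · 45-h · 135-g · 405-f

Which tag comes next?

1215-e

First component: ×3 each step; 5, 15, 45, 135, 405 → 1215.
Letter goes j, i, h, g, f → e (letters move back 1 place in the alphabet).
Putting it together: 1215-e.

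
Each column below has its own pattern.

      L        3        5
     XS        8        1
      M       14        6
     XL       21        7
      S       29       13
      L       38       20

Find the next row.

XS  48  33

Size — repeats L → XS → M → XL → S: L, XS, M, XL, S, L → XS.
Second component: differences are 5, 6, 7, … (increasing by 1 each time); 3, 8, 14, 21, 29, 38 → 48.
Third component — each term is the sum of the two before it: 5, 1, 6, 7, 13, 20 → 33.
Putting it together: XS  48  33.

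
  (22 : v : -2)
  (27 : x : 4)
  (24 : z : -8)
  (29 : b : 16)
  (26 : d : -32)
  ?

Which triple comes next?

(31 : f : 64)

For the first component, alternating steps +5, −3, +5, −3, …: 22, 27, 24, 29, 26 → 31.
Letter: letters move forward 2 places in the alphabet, wrapping Z→A, so v, x, z, b, d → f.
Third component: -2, 4, -8, 16, -32 → 64 (×(-2) each step).
Combining the parts gives (31 : f : 64).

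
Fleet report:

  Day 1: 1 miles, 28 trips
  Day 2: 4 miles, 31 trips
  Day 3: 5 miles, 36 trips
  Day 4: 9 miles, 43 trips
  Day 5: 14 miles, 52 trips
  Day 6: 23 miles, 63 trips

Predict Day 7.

37 miles, 76 trips

Miles — each term is the sum of the two before it: 1, 4, 5, 9, 14, 23 → 37.
Trips goes 28, 31, 36, 43, 52, 63 → 76 (differences are 3, 5, 7, … (increasing by 2 each time)).
Putting it together: 37 miles, 76 trips.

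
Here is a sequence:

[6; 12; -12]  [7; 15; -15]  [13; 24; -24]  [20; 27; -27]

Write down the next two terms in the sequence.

First coordinate: 6, 7, 13, 20 → 33 → 53 (each term is the sum of the two before it).
Second coordinate: alternating steps +3, +9, +3, +9, …; 12, 15, 24, 27 → 36 → 39.
Third coordinate: always the negative of the second coordinate, so -12, -15, -24, -27 → -36 → -39.
So the next two terms are [33; 36; -36] and [53; 39; -39].

[33; 36; -36], [53; 39; -39]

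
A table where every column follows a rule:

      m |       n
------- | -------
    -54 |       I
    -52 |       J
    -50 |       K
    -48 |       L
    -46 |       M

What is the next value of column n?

Column m — +2 each step: -54, -52, -50, -48, -46 → -44.
Column n — letters move forward 1 place in the alphabet: I, J, K, L, M → N.

N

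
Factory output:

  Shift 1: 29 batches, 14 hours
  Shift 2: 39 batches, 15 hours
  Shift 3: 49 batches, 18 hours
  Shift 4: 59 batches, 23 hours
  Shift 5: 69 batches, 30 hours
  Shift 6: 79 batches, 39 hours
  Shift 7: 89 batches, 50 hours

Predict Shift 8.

Batches: +10 each step; 29, 39, 49, 59, 69, 79, 89 → 99.
Hours: differences are 1, 3, 5, … (increasing by 2 each time); 14, 15, 18, 23, 30, 39, 50 → 63.
Combining the parts gives 99 batches, 63 hours.

99 batches, 63 hours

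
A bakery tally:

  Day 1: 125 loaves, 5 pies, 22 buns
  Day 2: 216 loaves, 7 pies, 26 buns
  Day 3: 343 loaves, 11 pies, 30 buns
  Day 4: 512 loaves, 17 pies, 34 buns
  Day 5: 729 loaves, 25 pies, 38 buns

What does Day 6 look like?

Loaves goes 125, 216, 343, 512, 729 → 1000 (perfect cubes: 5³, 6³, 7³, …).
Pies — differences are 2, 4, 6, … (increasing by 2 each time): 5, 7, 11, 17, 25 → 35.
Buns goes 22, 26, 30, 34, 38 → 42 (+4 each step).
Putting it together: 1000 loaves, 35 pies, 42 buns.

1000 loaves, 35 pies, 42 buns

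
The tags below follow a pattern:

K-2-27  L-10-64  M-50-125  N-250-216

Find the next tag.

For the letter, letters move forward 1 place in the alphabet: K, L, M, N → O.
Second component goes 2, 10, 50, 250 → 1250 (×5 each step).
Third component: perfect cubes: 3³, 4³, 5³, …; 27, 64, 125, 216 → 343.
So the next tag is O-1250-343.

O-1250-343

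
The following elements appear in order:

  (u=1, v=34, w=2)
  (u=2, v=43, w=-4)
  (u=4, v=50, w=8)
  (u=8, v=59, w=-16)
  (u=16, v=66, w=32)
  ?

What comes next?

(u=32, v=75, w=-64)

U: ×2 each step; 1, 2, 4, 8, 16 → 32.
V: alternating steps +9, +7, +9, +7, …; 34, 43, 50, 59, 66 → 75.
W goes 2, -4, 8, -16, 32 → -64 (×(-2) each step).
Combining the parts gives (u=32, v=75, w=-64).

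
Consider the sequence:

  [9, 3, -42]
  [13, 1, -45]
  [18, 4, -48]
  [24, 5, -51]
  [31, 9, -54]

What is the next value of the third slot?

-57

For the first slot, differences are 4, 5, 6, … (increasing by 1 each time): 9, 13, 18, 24, 31 → 39.
For the second slot, each term is the sum of the two before it: 3, 1, 4, 5, 9 → 14.
For the third slot, −3 each step: -42, -45, -48, -51, -54 → -57.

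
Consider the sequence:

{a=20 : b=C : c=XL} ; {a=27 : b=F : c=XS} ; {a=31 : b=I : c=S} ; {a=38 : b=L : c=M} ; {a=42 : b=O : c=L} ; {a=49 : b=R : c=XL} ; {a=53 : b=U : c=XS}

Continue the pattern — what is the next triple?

{a=60 : b=X : c=S}

For the a, alternating steps +7, +4, +7, +4, …: 20, 27, 31, 38, 42, 49, 53 → 60.
B: letters move forward 3 places in the alphabet, so C, F, I, L, O, R, U → X.
C: repeats XL → XS → S → M → L, so XL, XS, S, M, L, XL, XS → S.
Combining the parts gives {a=60 : b=X : c=S}.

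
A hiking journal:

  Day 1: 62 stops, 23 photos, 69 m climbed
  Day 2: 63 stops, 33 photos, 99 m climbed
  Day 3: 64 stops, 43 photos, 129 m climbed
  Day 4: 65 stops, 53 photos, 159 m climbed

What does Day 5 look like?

66 stops, 63 photos, 189 m climbed

Stops: +1 each step; 62, 63, 64, 65 → 66.
Photos — +10 each step: 23, 33, 43, 53 → 63.
For the m climbed, always 3 × the photos: 69, 99, 129, 159 → 189.
So the next row is 66 stops, 63 photos, 189 m climbed.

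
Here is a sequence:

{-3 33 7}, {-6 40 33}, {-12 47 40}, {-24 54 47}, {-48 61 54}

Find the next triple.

{-96 68 61}

For the first slot, ×2 each step: -3, -6, -12, -24, -48 → -96.
For the second slot, +7 each step: 33, 40, 47, 54, 61 → 68.
Third slot: always the previous value of the second slot; 7, 33, 40, 47, 54 → 61.
Putting it together: {-96 68 61}.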